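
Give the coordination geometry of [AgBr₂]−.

linear

Ligand charges: each bromide is −1. With an overall charge of −1 the silver centre must be in the +1 oxidation state.
Silver is a group-11 element; Ag(I) is therefore d¹⁰.
Coordination number: 2.
A d¹⁰ ion with only two ligands adopts a linear arrangement (sp hybridisation; no CFSE preference).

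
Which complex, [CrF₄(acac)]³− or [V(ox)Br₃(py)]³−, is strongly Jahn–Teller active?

[CrF₄(acac)]³−: Each fluoride is −1; each acetylacetonate is −1; balancing the −3 overall charge requires Cr(II). Group 6 minus oxidation state 2 gives a d⁴ configuration. Acetylacetonate and fluoride are weak-field ligands for a first-row metal, so the complex is high-spin. The t₂g³e_g¹ (high-spin) configuration has an unevenly filled e_g set; the Jahn–Teller theorem predicts a tetragonal distortion (typically axial elongation) to lift the degeneracy.
[V(ox)Br₃(py)]³−: Summing ligand charges against the −3 overall charge gives an oxidation state of +2 for vanadium. V sits in group 5, so the d-electron count is 5 − 2 = 3. The d³ configuration leaves the e_g set evenly filled (or empty) — no strong Jahn–Teller driving force.

[CrF₄(acac)]³−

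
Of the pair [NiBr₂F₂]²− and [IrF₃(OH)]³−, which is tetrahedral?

[NiBr₂F₂]²−

For [NiBr₂F₂]²−: Summing ligand charges against the −2 overall charge gives an oxidation state of +2 for nickel. Ni sits in group 10, so the d-electron count is 10 − 2 = 8. Bromide and fluoride are weak-field ligands. With weak-field ligands the CFSE gain from square planar is small, so a 3d d⁸ ion takes the sterically preferred tetrahedral geometry. → tetrahedral.
For [IrF₃(OH)]³−: Each fluoride is −1; each hydroxide is −1; balancing the −3 overall charge requires Ir(I). Group 9 minus oxidation state 1 gives a d⁸ configuration. A 5d d⁸ ion has a large crystal-field splitting; square planar leaves the high-energy d_{x²−y²} orbital empty and maximises CFSE. → square planar.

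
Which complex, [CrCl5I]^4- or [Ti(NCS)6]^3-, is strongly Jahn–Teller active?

[CrCl5I]^4-

[CrCl5I]^4-: Summing ligand charges against the −4 overall charge gives an oxidation state of +2 for chromium. Group 6 minus oxidation state 2 gives a d⁴ configuration. Chloride and iodide are weak-field ligands for a first-row metal, so the complex is high-spin. The t₂g³e_g¹ (high-spin) configuration has an unevenly filled e_g set; the Jahn–Teller theorem predicts a tetragonal distortion (typically axial elongation) to lift the degeneracy.
[Ti(NCS)6]^3-: Ligand charges: each isothiocyanate is −1. With an overall charge of −3 the titanium centre must be in the +3 oxidation state. Group 4 minus oxidation state 3 gives a d¹ configuration. The d¹ configuration leaves the e_g set evenly filled (or empty) — no strong Jahn–Teller driving force.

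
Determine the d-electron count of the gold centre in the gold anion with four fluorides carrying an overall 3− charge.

d10

Each fluoride is −1; balancing the −3 overall charge requires Au(I).
Group 11 minus oxidation state 1 gives a d¹⁰ configuration.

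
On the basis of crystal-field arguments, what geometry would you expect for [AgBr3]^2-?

trigonal planar

Summing ligand charges against the −2 overall charge gives an oxidation state of +1 for silver.
Silver is a group-11 element; Ag(I) is therefore d¹⁰.
Coordination number: 3.
Three ligands around a d¹⁰ centre minimise repulsion in a trigonal-planar arrangement.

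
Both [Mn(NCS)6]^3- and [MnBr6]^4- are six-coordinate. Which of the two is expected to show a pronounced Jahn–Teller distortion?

[Mn(NCS)6]^3-: Each isothiocyanate is −1; balancing the −3 overall charge requires Mn(III). Group 7 minus oxidation state 3 gives a d⁴ configuration. Isothiocyanate is a weak-field ligand for a first-row metal, so the complex is high-spin. The t₂g³e_g¹ (high-spin) configuration has an unevenly filled e_g set; the Jahn–Teller theorem predicts a tetragonal distortion (typically axial elongation) to lift the degeneracy.
[MnBr6]^4-: Ligand charges: each bromide is −1. With an overall charge of −4 the manganese centre must be in the +2 oxidation state. Group 7 minus oxidation state 2 gives a d⁵ configuration. Bromide is a weak-field ligand for a first-row metal, so the complex is high-spin. The d⁵ configuration leaves the e_g set evenly filled (or empty) — no strong Jahn–Teller driving force.

[Mn(NCS)6]^3-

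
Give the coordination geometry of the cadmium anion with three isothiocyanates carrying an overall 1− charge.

trigonal planar

Ligand charges: each isothiocyanate is −1. With an overall charge of −1 the cadmium centre must be in the +2 oxidation state.
Cd sits in group 12, so the d-electron count is 12 − 2 = 10.
With 3 monodentate ligands the coordination number is 3.
Three ligands around a d¹⁰ centre minimise repulsion in a trigonal-planar arrangement.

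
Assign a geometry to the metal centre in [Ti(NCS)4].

tetrahedral

Ligand charges: each isothiocyanate is −1. With an overall charge of 0 the titanium centre must be in the +4 oxidation state.
Ti sits in group 4, so the d-electron count is 4 − 4 = 0.
Coordination number: 4.
A d⁰ ion has no crystal-field stabilisation preference between square planar and tetrahedral, so four ligands adopt the sterically favoured tetrahedral geometry.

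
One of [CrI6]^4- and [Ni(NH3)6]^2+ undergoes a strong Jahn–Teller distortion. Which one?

[CrI6]^4-

[CrI6]^4-: Each iodide is −1; balancing the −4 overall charge requires Cr(II). Cr sits in group 6, so the d-electron count is 6 − 2 = 4. Iodide is a weak-field ligand for a first-row metal, so the complex is high-spin. The t₂g³e_g¹ (high-spin) configuration has an unevenly filled e_g set; the Jahn–Teller theorem predicts a tetragonal distortion (typically axial elongation) to lift the degeneracy.
[Ni(NH3)6]^2+: Ligand charges: ammonia is neutral. With an overall charge of +2 the nickel centre must be in the +2 oxidation state. Nickel is a group-10 element; Ni(II) is therefore d⁸. The d⁸ configuration leaves the e_g set evenly filled (or empty) — no strong Jahn–Teller driving force.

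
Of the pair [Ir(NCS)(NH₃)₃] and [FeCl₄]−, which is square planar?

[Ir(NCS)(NH₃)₃]

For [Ir(NCS)(NH₃)₃]: Each isothiocyanate is −1; ammonia is neutral; balancing the 0 overall charge requires Ir(I). Ir sits in group 9, so the d-electron count is 9 − 1 = 8. A 5d d⁸ ion has a large crystal-field splitting; square planar leaves the high-energy d_{x²−y²} orbital empty and maximises CFSE. → square planar.
For [FeCl₄]−: Summing ligand charges against the −1 overall charge gives an oxidation state of +3 for iron. Group 8 minus oxidation state 3 gives a d⁵ configuration. A high-spin d⁵ ion has zero CFSE in either geometry, so four ligands adopt the sterically favoured tetrahedral geometry. → tetrahedral.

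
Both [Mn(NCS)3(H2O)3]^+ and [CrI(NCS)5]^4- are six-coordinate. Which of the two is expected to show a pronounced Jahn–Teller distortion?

[Mn(NCS)3(H2O)3]^+: Ligand charges: each isothiocyanate is −1; water is neutral. With an overall charge of +1 the manganese centre must be in the +4 oxidation state. Mn sits in group 7, so the d-electron count is 7 − 4 = 3. The d³ configuration leaves the e_g set evenly filled (or empty) — no strong Jahn–Teller driving force.
[CrI(NCS)5]^4-: Each iodide is −1; each isothiocyanate is −1; balancing the −4 overall charge requires Cr(II). Chromium is a group-6 element; Cr(II) is therefore d⁴. Iodide and isothiocyanate are weak-field ligands for a first-row metal, so the complex is high-spin. The t₂g³e_g¹ (high-spin) configuration has an unevenly filled e_g set; the Jahn–Teller theorem predicts a tetragonal distortion (typically axial elongation) to lift the degeneracy.

[CrI(NCS)5]^4-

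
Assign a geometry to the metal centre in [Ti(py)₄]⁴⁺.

Summing ligand charges against the +4 overall charge gives an oxidation state of +4 for titanium.
Titanium is a group-4 element; Ti(IV) is therefore d⁰.
With 4 monodentate ligands the coordination number is 4.
A d⁰ ion has no crystal-field stabilisation preference between square planar and tetrahedral, so four ligands adopt the sterically favoured tetrahedral geometry.

tetrahedral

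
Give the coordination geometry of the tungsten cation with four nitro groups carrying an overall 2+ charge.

tetrahedral

Each nitro (N-bound nitrite) is −1; balancing the +2 overall charge requires W(VI).
Group 6 minus oxidation state 6 gives a d⁰ configuration.
With 4 monodentate ligands the coordination number is 4.
A d⁰ ion has no crystal-field stabilisation preference between square planar and tetrahedral, so four ligands adopt the sterically favoured tetrahedral geometry.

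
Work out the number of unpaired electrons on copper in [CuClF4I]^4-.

1 unpaired electron

Summing ligand charges against the −4 overall charge gives an oxidation state of +2 for copper.
Copper is a group-11 element; Cu(II) is therefore d⁹.
In an octahedral field the d⁹ configuration is t₂g⁶e_g³ (only one arrangement possible), giving 1 unpaired electron.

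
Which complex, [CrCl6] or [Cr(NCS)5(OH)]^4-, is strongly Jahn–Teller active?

[Cr(NCS)5(OH)]^4-

[CrCl6]: Each chloride is −1; balancing the 0 overall charge requires Cr(VI). Group 6 minus oxidation state 6 gives a d⁰ configuration. The d⁰ configuration leaves the e_g set evenly filled (or empty) — no strong Jahn–Teller driving force.
[Cr(NCS)5(OH)]^4-: Ligand charges: each isothiocyanate is −1; each hydroxide is −1. With an overall charge of −4 the chromium centre must be in the +2 oxidation state. Chromium is a group-6 element; Cr(II) is therefore d⁴. Hydroxide and isothiocyanate are weak-field ligands for a first-row metal, so the complex is high-spin. The t₂g³e_g¹ (high-spin) configuration has an unevenly filled e_g set; the Jahn–Teller theorem predicts a tetragonal distortion (typically axial elongation) to lift the degeneracy.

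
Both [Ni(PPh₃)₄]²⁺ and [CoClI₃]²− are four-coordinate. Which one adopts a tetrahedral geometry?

For [Ni(PPh₃)₄]²⁺: Ligand charges: triphenylphosphine is neutral. With an overall charge of +2 the nickel centre must be in the +2 oxidation state. Ni sits in group 10, so the d-electron count is 10 − 2 = 8. Triphenylphosphine is a strong-field ligand (high in the spectrochemical series). A 3d d⁸ ion with strong-field ligands gains enough CFSE to favour square planar over tetrahedral. → square planar.
For [CoClI₃]²−: Each chloride is −1; each iodide is −1; balancing the −2 overall charge requires Co(II). Group 9 minus oxidation state 2 gives a d⁷ configuration. For a high-spin 3d d⁷ ion with weak-field ligands the small Δₜ gives little square-planar CFSE advantage, so four ligands adopt the sterically favoured tetrahedral geometry. → tetrahedral.

[CoClI₃]²−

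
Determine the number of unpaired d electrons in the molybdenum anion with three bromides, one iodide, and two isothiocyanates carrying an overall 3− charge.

Summing ligand charges against the −3 overall charge gives an oxidation state of +3 for molybdenum.
Mo sits in group 6, so the d-electron count is 6 − 3 = 3.
In an octahedral field the d³ configuration is t₂g³e_g⁰ (only one arrangement possible), giving 3 unpaired electrons.

3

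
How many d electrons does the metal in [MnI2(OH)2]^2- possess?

d⁵

Each iodide is −1; each hydroxide is −1; balancing the −2 overall charge requires Mn(II).
Manganese is a group-7 element; Mn(II) is therefore d⁵.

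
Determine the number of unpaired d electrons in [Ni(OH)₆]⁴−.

2 unpaired electrons

Ligand charges: each hydroxide is −1. With an overall charge of −4 the nickel centre must be in the +2 oxidation state.
Group 10 minus oxidation state 2 gives a d⁸ configuration.
In an octahedral field the d⁸ configuration is t₂g⁶e_g² (only one arrangement possible), giving 2 unpaired electrons.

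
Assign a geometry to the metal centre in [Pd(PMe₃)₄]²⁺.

Summing ligand charges against the +2 overall charge gives an oxidation state of +2 for palladium.
Group 10 minus oxidation state 2 gives a d⁸ configuration.
With 4 monodentate ligands the coordination number is 4.
A 4d d⁸ ion has a large crystal-field splitting; square planar leaves the high-energy d_{x²−y²} orbital empty and maximises CFSE.

square planar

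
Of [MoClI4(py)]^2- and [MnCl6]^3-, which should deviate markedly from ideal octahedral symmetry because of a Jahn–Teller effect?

[MoClI4(py)]^2-: Each chloride is −1; each iodide is −1; pyridine is neutral; balancing the −2 overall charge requires Mo(III). Mo sits in group 6, so the d-electron count is 6 − 3 = 3. The d³ configuration leaves the e_g set evenly filled (or empty) — no strong Jahn–Teller driving force.
[MnCl6]^3-: Ligand charges: each chloride is −1. With an overall charge of −3 the manganese centre must be in the +3 oxidation state. Mn sits in group 7, so the d-electron count is 7 − 3 = 4. Chloride is a weak-field ligand for a first-row metal, so the complex is high-spin. The t₂g³e_g¹ (high-spin) configuration has an unevenly filled e_g set; the Jahn–Teller theorem predicts a tetragonal distortion (typically axial elongation) to lift the degeneracy.

[MnCl6]^3-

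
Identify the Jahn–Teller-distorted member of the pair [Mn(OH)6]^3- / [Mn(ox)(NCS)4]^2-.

[Mn(OH)6]^3-

[Mn(OH)6]^3-: Summing ligand charges against the −3 overall charge gives an oxidation state of +3 for manganese. Manganese is a group-7 element; Mn(III) is therefore d⁴. Hydroxide is a weak-field ligand for a first-row metal, so the complex is high-spin. The t₂g³e_g¹ (high-spin) configuration has an unevenly filled e_g set; the Jahn–Teller theorem predicts a tetragonal distortion (typically axial elongation) to lift the degeneracy.
[Mn(ox)(NCS)4]^2-: Summing ligand charges against the −2 overall charge gives an oxidation state of +4 for manganese. Mn sits in group 7, so the d-electron count is 7 − 4 = 3. The d³ configuration leaves the e_g set evenly filled (or empty) — no strong Jahn–Teller driving force.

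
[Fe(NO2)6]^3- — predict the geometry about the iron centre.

Each nitro (N-bound nitrite) is −1; balancing the −3 overall charge requires Fe(III).
Iron is a group-8 element; Fe(III) is therefore d⁵.
Coordination number: 6.
Six donors around a single metal centre give an octahedral coordination sphere.

octahedral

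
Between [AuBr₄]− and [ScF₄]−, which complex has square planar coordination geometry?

[AuBr₄]−

For [AuBr₄]−: Ligand charges: each bromide is −1. With an overall charge of −1 the gold centre must be in the +3 oxidation state. Au sits in group 11, so the d-electron count is 11 − 3 = 8. A 5d d⁸ ion has a large crystal-field splitting; square planar leaves the high-energy d_{x²−y²} orbital empty and maximises CFSE. → square planar.
For [ScF₄]−: Each fluoride is −1; balancing the −1 overall charge requires Sc(III). Group 3 minus oxidation state 3 gives a d⁰ configuration. A d⁰ ion has no crystal-field stabilisation preference between square planar and tetrahedral, so four ligands adopt the sterically favoured tetrahedral geometry. → tetrahedral.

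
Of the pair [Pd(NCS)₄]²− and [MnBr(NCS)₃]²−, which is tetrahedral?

[MnBr(NCS)₃]²−

For [Pd(NCS)₄]²−: Summing ligand charges against the −2 overall charge gives an oxidation state of +2 for palladium. Pd sits in group 10, so the d-electron count is 10 − 2 = 8. A 4d d⁸ ion has a large crystal-field splitting; square planar leaves the high-energy d_{x²−y²} orbital empty and maximises CFSE. → square planar.
For [MnBr(NCS)₃]²−: Summing ligand charges against the −2 overall charge gives an oxidation state of +2 for manganese. Group 7 minus oxidation state 2 gives a d⁵ configuration. A high-spin d⁵ ion has zero CFSE in either geometry, so four ligands adopt the sterically favoured tetrahedral geometry. → tetrahedral.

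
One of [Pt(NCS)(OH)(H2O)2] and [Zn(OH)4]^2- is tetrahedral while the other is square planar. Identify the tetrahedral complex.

For [Pt(NCS)(OH)(H2O)2]: Each isothiocyanate is −1; each hydroxide is −1; water is neutral; balancing the 0 overall charge requires Pt(II). Group 10 minus oxidation state 2 gives a d⁸ configuration. A 5d d⁸ ion has a large crystal-field splitting; square planar leaves the high-energy d_{x²−y²} orbital empty and maximises CFSE. → square planar.
For [Zn(OH)4]^2-: Summing ligand charges against the −2 overall charge gives an oxidation state of +2 for zinc. Zinc is a group-12 element; Zn(II) is therefore d¹⁰. A d¹⁰ ion has no crystal-field stabilisation preference between square planar and tetrahedral, so four ligands adopt the sterically favoured tetrahedral geometry. → tetrahedral.

[Zn(OH)4]^2-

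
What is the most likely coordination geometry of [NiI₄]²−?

Summing ligand charges against the −2 overall charge gives an oxidation state of +2 for nickel.
Group 10 minus oxidation state 2 gives a d⁸ configuration.
Coordination number: 4.
Iodide is a weak-field ligand.
With weak-field ligands the CFSE gain from square planar is small, so a 3d d⁸ ion takes the sterically preferred tetrahedral geometry.

tetrahedral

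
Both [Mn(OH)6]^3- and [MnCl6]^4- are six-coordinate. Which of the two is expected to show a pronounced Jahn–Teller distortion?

[Mn(OH)6]^3-

[Mn(OH)6]^3-: Summing ligand charges against the −3 overall charge gives an oxidation state of +3 for manganese. Group 7 minus oxidation state 3 gives a d⁴ configuration. Hydroxide is a weak-field ligand for a first-row metal, so the complex is high-spin. The t₂g³e_g¹ (high-spin) configuration has an unevenly filled e_g set; the Jahn–Teller theorem predicts a tetragonal distortion (typically axial elongation) to lift the degeneracy.
[MnCl6]^4-: Ligand charges: each chloride is −1. With an overall charge of −4 the manganese centre must be in the +2 oxidation state. Group 7 minus oxidation state 2 gives a d⁵ configuration. Chloride is a weak-field ligand for a first-row metal, so the complex is high-spin. The d⁵ configuration leaves the e_g set evenly filled (or empty) — no strong Jahn–Teller driving force.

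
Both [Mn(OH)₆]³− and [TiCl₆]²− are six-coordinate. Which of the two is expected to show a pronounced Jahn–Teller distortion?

[Mn(OH)₆]³−: Each hydroxide is −1; balancing the −3 overall charge requires Mn(III). Manganese is a group-7 element; Mn(III) is therefore d⁴. Hydroxide is a weak-field ligand for a first-row metal, so the complex is high-spin. The t₂g³e_g¹ (high-spin) configuration has an unevenly filled e_g set; the Jahn–Teller theorem predicts a tetragonal distortion (typically axial elongation) to lift the degeneracy.
[TiCl₆]²−: Each chloride is −1; balancing the −2 overall charge requires Ti(IV). Group 4 minus oxidation state 4 gives a d⁰ configuration. The d⁰ configuration leaves the e_g set evenly filled (or empty) — no strong Jahn–Teller driving force.

[Mn(OH)₆]³−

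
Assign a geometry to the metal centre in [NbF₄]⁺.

tetrahedral

Summing ligand charges against the +1 overall charge gives an oxidation state of +5 for niobium.
Group 5 minus oxidation state 5 gives a d⁰ configuration.
With 4 monodentate ligands the coordination number is 4.
A d⁰ ion has no crystal-field stabilisation preference between square planar and tetrahedral, so four ligands adopt the sterically favoured tetrahedral geometry.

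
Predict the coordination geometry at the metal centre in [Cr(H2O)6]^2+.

octahedral

Ligand charges: water is neutral. With an overall charge of +2 the chromium centre must be in the +2 oxidation state.
Chromium is a group-6 element; Cr(II) is therefore d⁴.
Coordination number: 6.
Six donors around a single metal centre give an octahedral coordination sphere.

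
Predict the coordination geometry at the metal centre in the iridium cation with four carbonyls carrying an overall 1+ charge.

square planar

Ligand charges: carbonyl is neutral. With an overall charge of +1 the iridium centre must be in the +1 oxidation state.
Iridium is a group-9 element; Ir(I) is therefore d⁸.
Coordination number: 4.
A 5d d⁸ ion has a large crystal-field splitting; square planar leaves the high-energy d_{x²−y²} orbital empty and maximises CFSE.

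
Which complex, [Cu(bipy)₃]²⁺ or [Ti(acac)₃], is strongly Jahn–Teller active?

[Cu(bipy)₃]²⁺: Summing ligand charges against the +2 overall charge gives an oxidation state of +2 for copper. Group 11 minus oxidation state 2 gives a d⁹ configuration. The t₂g⁶e_g³ configuration has an unevenly filled e_g set; the Jahn–Teller theorem predicts a tetragonal distortion (typically axial elongation) to lift the degeneracy.
[Ti(acac)₃]: Each acetylacetonate is −1; balancing the 0 overall charge requires Ti(III). Ti sits in group 4, so the d-electron count is 4 − 3 = 1. The d¹ configuration leaves the e_g set evenly filled (or empty) — no strong Jahn–Teller driving force.

[Cu(bipy)₃]²⁺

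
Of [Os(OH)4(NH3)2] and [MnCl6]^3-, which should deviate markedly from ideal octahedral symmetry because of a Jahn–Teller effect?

[MnCl6]^3-

[Os(OH)4(NH3)2]: Summing ligand charges against the 0 overall charge gives an oxidation state of +4 for osmium. Os sits in group 8, so the d-electron count is 8 − 4 = 4. A 5d ion has a large Δₒ and is invariably low-spin. The d⁴ configuration leaves the e_g set evenly filled (or empty) — no strong Jahn–Teller driving force.
[MnCl6]^3-: Summing ligand charges against the −3 overall charge gives an oxidation state of +3 for manganese. Manganese is a group-7 element; Mn(III) is therefore d⁴. Chloride is a weak-field ligand for a first-row metal, so the complex is high-spin. The t₂g³e_g¹ (high-spin) configuration has an unevenly filled e_g set; the Jahn–Teller theorem predicts a tetragonal distortion (typically axial elongation) to lift the degeneracy.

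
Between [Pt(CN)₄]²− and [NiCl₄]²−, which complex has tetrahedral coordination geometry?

[NiCl₄]²−

For [Pt(CN)₄]²−: Each cyanide is −1; balancing the −2 overall charge requires Pt(II). Group 10 minus oxidation state 2 gives a d⁸ configuration. A 5d d⁸ ion has a large crystal-field splitting; square planar leaves the high-energy d_{x²−y²} orbital empty and maximises CFSE. → square planar.
For [NiCl₄]²−: Each chloride is −1; balancing the −2 overall charge requires Ni(II). Group 10 minus oxidation state 2 gives a d⁸ configuration. Chloride is a weak-field ligand. With weak-field ligands the CFSE gain from square planar is small, so a 3d d⁸ ion takes the sterically preferred tetrahedral geometry. → tetrahedral.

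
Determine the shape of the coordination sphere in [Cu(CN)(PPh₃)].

Each cyanide is −1; triphenylphosphine is neutral; balancing the 0 overall charge requires Cu(I).
Cu sits in group 11, so the d-electron count is 11 − 1 = 10.
Coordination number: 2.
A d¹⁰ ion with only two ligands adopts a linear arrangement (sp hybridisation; no CFSE preference).

linear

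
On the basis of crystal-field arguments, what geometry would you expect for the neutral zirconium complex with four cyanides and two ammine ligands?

Summing ligand charges against the 0 overall charge gives an oxidation state of +4 for zirconium.
Zr sits in group 4, so the d-electron count is 4 − 4 = 0.
With 6 monodentate ligands the coordination number is 6.
Six donors around a single metal centre give an octahedral coordination sphere.

octahedral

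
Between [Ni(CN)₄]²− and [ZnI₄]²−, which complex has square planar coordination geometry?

[Ni(CN)₄]²−

For [Ni(CN)₄]²−: Summing ligand charges against the −2 overall charge gives an oxidation state of +2 for nickel. Ni sits in group 10, so the d-electron count is 10 − 2 = 8. Cyanide is a strong-field ligand (high in the spectrochemical series). A 3d d⁸ ion with strong-field ligands gains enough CFSE to favour square planar over tetrahedral. → square planar.
For [ZnI₄]²−: Each iodide is −1; balancing the −2 overall charge requires Zn(II). Zn sits in group 12, so the d-electron count is 12 − 2 = 10. A d¹⁰ ion has no crystal-field stabilisation preference between square planar and tetrahedral, so four ligands adopt the sterically favoured tetrahedral geometry. → tetrahedral.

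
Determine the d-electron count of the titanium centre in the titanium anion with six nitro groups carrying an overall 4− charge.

d²

Ligand charges: each nitro (N-bound nitrite) is −1. With an overall charge of −4 the titanium centre must be in the +2 oxidation state.
Titanium is a group-4 element; Ti(II) is therefore d².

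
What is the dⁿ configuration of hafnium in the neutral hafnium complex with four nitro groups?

d0

Ligand charges: each nitro (N-bound nitrite) is −1. With an overall charge of 0 the hafnium centre must be in the +4 oxidation state.
Group 4 minus oxidation state 4 gives a d⁰ configuration.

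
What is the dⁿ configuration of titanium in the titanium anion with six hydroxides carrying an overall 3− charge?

Ligand charges: each hydroxide is −1. With an overall charge of −3 the titanium centre must be in the +3 oxidation state.
Titanium is a group-4 element; Ti(III) is therefore d¹.

d1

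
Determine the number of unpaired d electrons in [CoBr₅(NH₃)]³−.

Ligand charges: each bromide is −1; ammonia is neutral. With an overall charge of −3 the cobalt centre must be in the +2 oxidation state.
Group 9 minus oxidation state 2 gives a d⁷ configuration.
The spin state decides the count: Bromide is a weak-field ligand for a first-row metal, so the complex is high-spin.
An octahedral high-spin d⁷ ion is t₂g⁵e_g², giving 3 unpaired electrons.

3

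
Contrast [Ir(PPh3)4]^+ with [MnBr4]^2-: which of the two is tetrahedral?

[MnBr4]^2-

For [Ir(PPh3)4]^+: Triphenylphosphine is neutral; balancing the +1 overall charge requires Ir(I). Ir sits in group 9, so the d-electron count is 9 − 1 = 8. A 5d d⁸ ion has a large crystal-field splitting; square planar leaves the high-energy d_{x²−y²} orbital empty and maximises CFSE. → square planar.
For [MnBr4]^2-: Each bromide is −1; balancing the −2 overall charge requires Mn(II). Manganese is a group-7 element; Mn(II) is therefore d⁵. A high-spin d⁵ ion has zero CFSE in either geometry, so four ligands adopt the sterically favoured tetrahedral geometry. → tetrahedral.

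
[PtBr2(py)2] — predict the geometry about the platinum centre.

square planar

Each bromide is −1; pyridine is neutral; balancing the 0 overall charge requires Pt(II).
Platinum is a group-10 element; Pt(II) is therefore d⁸.
With 4 monodentate ligands the coordination number is 4.
A 5d d⁸ ion has a large crystal-field splitting; square planar leaves the high-energy d_{x²−y²} orbital empty and maximises CFSE.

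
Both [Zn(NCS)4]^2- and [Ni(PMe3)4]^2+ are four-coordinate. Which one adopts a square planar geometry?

For [Zn(NCS)4]^2-: Ligand charges: each isothiocyanate is −1. With an overall charge of −2 the zinc centre must be in the +2 oxidation state. Zinc is a group-12 element; Zn(II) is therefore d¹⁰. A d¹⁰ ion has no crystal-field stabilisation preference between square planar and tetrahedral, so four ligands adopt the sterically favoured tetrahedral geometry. → tetrahedral.
For [Ni(PMe3)4]^2+: Ligand charges: trimethylphosphine is neutral. With an overall charge of +2 the nickel centre must be in the +2 oxidation state. Ni sits in group 10, so the d-electron count is 10 − 2 = 8. Trimethylphosphine is a strong-field ligand (high in the spectrochemical series). A 3d d⁸ ion with strong-field ligands gains enough CFSE to favour square planar over tetrahedral. → square planar.

[Ni(PMe3)4]^2+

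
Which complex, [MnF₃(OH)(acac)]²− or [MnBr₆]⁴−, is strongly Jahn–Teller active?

[MnF₃(OH)(acac)]²−

[MnF₃(OH)(acac)]²−: Summing ligand charges against the −2 overall charge gives an oxidation state of +3 for manganese. Manganese is a group-7 element; Mn(III) is therefore d⁴. Acetylacetonate, fluoride, and hydroxide are weak-field ligands for a first-row metal, so the complex is high-spin. The t₂g³e_g¹ (high-spin) configuration has an unevenly filled e_g set; the Jahn–Teller theorem predicts a tetragonal distortion (typically axial elongation) to lift the degeneracy.
[MnBr₆]⁴−: Ligand charges: each bromide is −1. With an overall charge of −4 the manganese centre must be in the +2 oxidation state. Group 7 minus oxidation state 2 gives a d⁵ configuration. Bromide is a weak-field ligand for a first-row metal, so the complex is high-spin. The d⁵ configuration leaves the e_g set evenly filled (or empty) — no strong Jahn–Teller driving force.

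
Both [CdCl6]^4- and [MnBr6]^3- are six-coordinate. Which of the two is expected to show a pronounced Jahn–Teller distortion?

[CdCl6]^4-: Each chloride is −1; balancing the −4 overall charge requires Cd(II). Cd sits in group 12, so the d-electron count is 12 − 2 = 10. The d¹⁰ configuration leaves the e_g set evenly filled (or empty) — no strong Jahn–Teller driving force.
[MnBr6]^3-: Summing ligand charges against the −3 overall charge gives an oxidation state of +3 for manganese. Manganese is a group-7 element; Mn(III) is therefore d⁴. Bromide is a weak-field ligand for a first-row metal, so the complex is high-spin. The t₂g³e_g¹ (high-spin) configuration has an unevenly filled e_g set; the Jahn–Teller theorem predicts a tetragonal distortion (typically axial elongation) to lift the degeneracy.

[MnBr6]^3-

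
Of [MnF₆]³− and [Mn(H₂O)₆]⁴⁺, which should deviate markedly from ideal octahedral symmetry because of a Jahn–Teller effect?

[MnF₆]³−

[MnF₆]³−: Ligand charges: each fluoride is −1. With an overall charge of −3 the manganese centre must be in the +3 oxidation state. Group 7 minus oxidation state 3 gives a d⁴ configuration. Fluoride is a weak-field ligand for a first-row metal, so the complex is high-spin. The t₂g³e_g¹ (high-spin) configuration has an unevenly filled e_g set; the Jahn–Teller theorem predicts a tetragonal distortion (typically axial elongation) to lift the degeneracy.
[Mn(H₂O)₆]⁴⁺: Water is neutral; balancing the +4 overall charge requires Mn(IV). Group 7 minus oxidation state 4 gives a d³ configuration. The d³ configuration leaves the e_g set evenly filled (or empty) — no strong Jahn–Teller driving force.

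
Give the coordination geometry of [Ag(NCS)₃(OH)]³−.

tetrahedral

Each isothiocyanate is −1; each hydroxide is −1; balancing the −3 overall charge requires Ag(I).
Group 11 minus oxidation state 1 gives a d¹⁰ configuration.
Coordination number: 4.
A d¹⁰ ion has no crystal-field stabilisation preference between square planar and tetrahedral, so four ligands adopt the sterically favoured tetrahedral geometry.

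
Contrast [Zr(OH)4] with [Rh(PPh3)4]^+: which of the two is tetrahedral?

For [Zr(OH)4]: Each hydroxide is −1; balancing the 0 overall charge requires Zr(IV). Zr sits in group 4, so the d-electron count is 4 − 4 = 0. A d⁰ ion has no crystal-field stabilisation preference between square planar and tetrahedral, so four ligands adopt the sterically favoured tetrahedral geometry. → tetrahedral.
For [Rh(PPh3)4]^+: Summing ligand charges against the +1 overall charge gives an oxidation state of +1 for rhodium. Group 9 minus oxidation state 1 gives a d⁸ configuration. A 4d d⁸ ion has a large crystal-field splitting; square planar leaves the high-energy d_{x²−y²} orbital empty and maximises CFSE. → square planar.

[Zr(OH)4]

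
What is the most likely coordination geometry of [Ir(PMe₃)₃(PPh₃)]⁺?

square planar

Ligand charges: trimethylphosphine is neutral; triphenylphosphine is neutral. With an overall charge of +1 the iridium centre must be in the +1 oxidation state.
Ir sits in group 9, so the d-electron count is 9 − 1 = 8.
With 4 monodentate ligands the coordination number is 4.
A 5d d⁸ ion has a large crystal-field splitting; square planar leaves the high-energy d_{x²−y²} orbital empty and maximises CFSE.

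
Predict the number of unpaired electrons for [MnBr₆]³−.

4 unpaired electrons

Summing ligand charges against the −3 overall charge gives an oxidation state of +3 for manganese.
Manganese is a group-7 element; Mn(III) is therefore d⁴.
The spin state decides the count: Bromide is a weak-field ligand for a first-row metal, so the complex is high-spin.
An octahedral high-spin d⁴ ion is t₂g³e_g¹, giving 4 unpaired electrons.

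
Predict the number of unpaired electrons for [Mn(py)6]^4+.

Ligand charges: pyridine is neutral. With an overall charge of +4 the manganese centre must be in the +4 oxidation state.
Mn sits in group 7, so the d-electron count is 7 − 4 = 3.
In an octahedral field the d³ configuration is t₂g³e_g⁰ (only one arrangement possible), giving 3 unpaired electrons.

3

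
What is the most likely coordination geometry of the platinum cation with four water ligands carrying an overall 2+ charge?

Ligand charges: water is neutral. With an overall charge of +2 the platinum centre must be in the +2 oxidation state.
Pt sits in group 10, so the d-electron count is 10 − 2 = 8.
Coordination number: 4.
A 5d d⁸ ion has a large crystal-field splitting; square planar leaves the high-energy d_{x²−y²} orbital empty and maximises CFSE.

square planar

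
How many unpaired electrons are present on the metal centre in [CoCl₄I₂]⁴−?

Ligand charges: each chloride is −1; each iodide is −1. With an overall charge of −4 the cobalt centre must be in the +2 oxidation state.
Group 9 minus oxidation state 2 gives a d⁷ configuration.
The spin state decides the count: Chloride and iodide are weak-field ligands for a first-row metal, so the complex is high-spin.
An octahedral high-spin d⁷ ion is t₂g⁵e_g², giving 3 unpaired electrons.

3 unpaired electrons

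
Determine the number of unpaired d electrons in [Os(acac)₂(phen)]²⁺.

Each acetylacetonate is −1; 1,10-phenanthroline is neutral; balancing the +2 overall charge requires Os(IV).
Group 8 minus oxidation state 4 gives a d⁴ configuration.
Counting donor atoms: 2×acetylacetonate (bidentate) → 4 donors; 1×1,10-phenanthroline (bidentate) → 2 donors. Coordination number = 6.
The spin state decides the count: a 5d ion has a large Δₒ and is invariably low-spin.
An octahedral low-spin d⁴ ion is t₂g⁴e_g⁰, giving 2 unpaired electrons.

2 unpaired electrons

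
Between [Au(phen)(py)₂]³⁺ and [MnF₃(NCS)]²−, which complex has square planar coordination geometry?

[Au(phen)(py)₂]³⁺

For [Au(phen)(py)₂]³⁺: Ligand charges: 1,10-phenanthroline is neutral; pyridine is neutral. With an overall charge of +3 the gold centre must be in the +3 oxidation state. Gold is a group-11 element; Au(III) is therefore d⁸. A 5d d⁸ ion has a large crystal-field splitting; square planar leaves the high-energy d_{x²−y²} orbital empty and maximises CFSE. → square planar.
For [MnF₃(NCS)]²−: Each fluoride is −1; each isothiocyanate is −1; balancing the −2 overall charge requires Mn(II). Group 7 minus oxidation state 2 gives a d⁵ configuration. A high-spin d⁵ ion has zero CFSE in either geometry, so four ligands adopt the sterically favoured tetrahedral geometry. → tetrahedral.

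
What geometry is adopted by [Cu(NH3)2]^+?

Summing ligand charges against the +1 overall charge gives an oxidation state of +1 for copper.
Cu sits in group 11, so the d-electron count is 11 − 1 = 10.
Coordination number: 2.
A d¹⁰ ion with only two ligands adopts a linear arrangement (sp hybridisation; no CFSE preference).

linear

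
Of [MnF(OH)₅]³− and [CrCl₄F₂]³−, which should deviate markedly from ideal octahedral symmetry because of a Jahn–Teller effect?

[MnF(OH)₅]³−

[MnF(OH)₅]³−: Ligand charges: each fluoride is −1; each hydroxide is −1. With an overall charge of −3 the manganese centre must be in the +3 oxidation state. Group 7 minus oxidation state 3 gives a d⁴ configuration. Fluoride and hydroxide are weak-field ligands for a first-row metal, so the complex is high-spin. The t₂g³e_g¹ (high-spin) configuration has an unevenly filled e_g set; the Jahn–Teller theorem predicts a tetragonal distortion (typically axial elongation) to lift the degeneracy.
[CrCl₄F₂]³−: Each chloride is −1; each fluoride is −1; balancing the −3 overall charge requires Cr(III). Cr sits in group 6, so the d-electron count is 6 − 3 = 3. The d³ configuration leaves the e_g set evenly filled (or empty) — no strong Jahn–Teller driving force.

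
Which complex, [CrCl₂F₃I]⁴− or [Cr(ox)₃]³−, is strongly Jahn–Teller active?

[CrCl₂F₃I]⁴−: Summing ligand charges against the −4 overall charge gives an oxidation state of +2 for chromium. Chromium is a group-6 element; Cr(II) is therefore d⁴. Chloride, fluoride, and iodide are weak-field ligands for a first-row metal, so the complex is high-spin. The t₂g³e_g¹ (high-spin) configuration has an unevenly filled e_g set; the Jahn–Teller theorem predicts a tetragonal distortion (typically axial elongation) to lift the degeneracy.
[Cr(ox)₃]³−: Summing ligand charges against the −3 overall charge gives an oxidation state of +3 for chromium. Cr sits in group 6, so the d-electron count is 6 − 3 = 3. The d³ configuration leaves the e_g set evenly filled (or empty) — no strong Jahn–Teller driving force.

[CrCl₂F₃I]⁴−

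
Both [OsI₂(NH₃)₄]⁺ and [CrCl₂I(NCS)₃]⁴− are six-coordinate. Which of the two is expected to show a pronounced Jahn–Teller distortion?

[OsI₂(NH₃)₄]⁺: Each iodide is −1; ammonia is neutral; balancing the +1 overall charge requires Os(III). Group 8 minus oxidation state 3 gives a d⁵ configuration. A 5d ion has a large Δₒ and is invariably low-spin. The d⁵ configuration leaves the e_g set evenly filled (or empty) — no strong Jahn–Teller driving force.
[CrCl₂I(NCS)₃]⁴−: Summing ligand charges against the −4 overall charge gives an oxidation state of +2 for chromium. Chromium is a group-6 element; Cr(II) is therefore d⁴. Chloride, iodide, and isothiocyanate are weak-field ligands for a first-row metal, so the complex is high-spin. The t₂g³e_g¹ (high-spin) configuration has an unevenly filled e_g set; the Jahn–Teller theorem predicts a tetragonal distortion (typically axial elongation) to lift the degeneracy.

[CrCl₂I(NCS)₃]⁴−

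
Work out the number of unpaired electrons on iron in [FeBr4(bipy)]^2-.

Each bromide is −1; 2,2′-bipyridine is neutral; balancing the −2 overall charge requires Fe(II).
Group 8 minus oxidation state 2 gives a d⁶ configuration.
Counting donor atoms: 4×bromide (monodentate) → 4 donors; 1×2,2′-bipyridine (bidentate) → 2 donors. Coordination number = 6.
The spin state decides the count: Bromide is a weak-field ligand for a first-row metal, so the complex is high-spin.
An octahedral high-spin d⁶ ion is t₂g⁴e_g², giving 4 unpaired electrons.

4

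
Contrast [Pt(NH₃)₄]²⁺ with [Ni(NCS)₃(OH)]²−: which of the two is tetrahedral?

[Ni(NCS)₃(OH)]²−

For [Pt(NH₃)₄]²⁺: Ammonia is neutral; balancing the +2 overall charge requires Pt(II). Platinum is a group-10 element; Pt(II) is therefore d⁸. A 5d d⁸ ion has a large crystal-field splitting; square planar leaves the high-energy d_{x²−y²} orbital empty and maximises CFSE. → square planar.
For [Ni(NCS)₃(OH)]²−: Each isothiocyanate is −1; each hydroxide is −1; balancing the −2 overall charge requires Ni(II). Group 10 minus oxidation state 2 gives a d⁸ configuration. Hydroxide and isothiocyanate are weak-field ligands. With weak-field ligands the CFSE gain from square planar is small, so a 3d d⁸ ion takes the sterically preferred tetrahedral geometry. → tetrahedral.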